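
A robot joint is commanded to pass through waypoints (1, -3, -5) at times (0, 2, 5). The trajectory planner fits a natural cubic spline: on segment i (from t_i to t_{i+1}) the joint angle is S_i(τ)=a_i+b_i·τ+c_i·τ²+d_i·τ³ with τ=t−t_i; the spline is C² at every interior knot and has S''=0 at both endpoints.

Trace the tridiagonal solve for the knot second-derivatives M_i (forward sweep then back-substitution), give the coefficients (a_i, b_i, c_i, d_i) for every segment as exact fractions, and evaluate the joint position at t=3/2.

  seg 0: a=1 b=-34/15 c=0 d=1/15
  seg 1: a=-3 b=-22/15 c=2/5 d=-2/45
S(3/2) = -87/40

Δ: Δ0=-2, Δ1=-2/3
row 1: diag=10, rhs=8; c'=3/10, d'=4/5
back: M1=4/5
M: M0=0, M1=4/5, M2=0
seg 0: a=1, c=M0/2=0, d=(M1−M0)/(6·2)=1/15, b=Δ0−h0·(2M0+M1)/6=-34/15
seg 1: a=-3, c=M1/2=2/5, d=(M2−M1)/(6·3)=-2/45, b=Δ1−h1·(2M1+M2)/6=-22/15
t_q=3/2 → seg 0, τ=3/2; S=1+-34/15·τ+0·τ²+1/15·τ³=-87/40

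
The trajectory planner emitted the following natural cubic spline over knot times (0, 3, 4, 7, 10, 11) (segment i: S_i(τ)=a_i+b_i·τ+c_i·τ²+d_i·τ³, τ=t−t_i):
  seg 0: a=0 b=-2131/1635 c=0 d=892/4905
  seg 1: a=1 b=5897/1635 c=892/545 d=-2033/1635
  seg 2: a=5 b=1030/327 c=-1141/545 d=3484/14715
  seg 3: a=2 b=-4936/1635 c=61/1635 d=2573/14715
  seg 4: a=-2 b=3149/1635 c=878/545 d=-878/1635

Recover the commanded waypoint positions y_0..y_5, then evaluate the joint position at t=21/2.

y_0 = S_0(0) = a_0 = 0
y_1 = S_1(0) = a_1 = 1
y_2 = S_2(0) = a_2 = 5
y_3 = S_3(0) = a_3 = 2
y_4 = S_4(0) = a_4 = -2
y_5 = S_4(1) = 1
t_q=21/2 is in segment 4 (τ=1/2); S_4(τ)=-1529/2180

y_0=0 y_1=1 y_2=5 y_3=2 y_4=-2 y_5=1
S(21/2) = -1529/2180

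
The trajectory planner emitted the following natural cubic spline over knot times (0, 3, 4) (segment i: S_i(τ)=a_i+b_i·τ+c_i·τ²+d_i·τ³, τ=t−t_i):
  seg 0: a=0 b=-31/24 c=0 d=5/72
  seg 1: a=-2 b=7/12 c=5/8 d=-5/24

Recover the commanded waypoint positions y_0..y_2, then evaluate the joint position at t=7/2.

y_0=0 y_1=-2 y_2=-1
S(7/2) = -101/64

y_0 = S_0(0) = a_0 = 0
y_1 = S_1(0) = a_1 = -2
y_2 = S_1(1) = -1
t_q=7/2 is in segment 1 (τ=1/2); S_1(τ)=-101/64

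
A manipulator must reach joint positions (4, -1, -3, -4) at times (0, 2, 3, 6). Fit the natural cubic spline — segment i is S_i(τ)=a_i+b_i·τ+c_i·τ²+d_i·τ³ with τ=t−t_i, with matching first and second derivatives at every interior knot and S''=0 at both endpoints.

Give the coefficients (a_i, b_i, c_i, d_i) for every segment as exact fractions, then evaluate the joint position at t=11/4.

Δ: Δ0=-5/2, Δ1=-2, Δ2=-1/3
row 1: diag=6, rhs=3; c'=1/6, d'=1/2
row 2: denom=8−1·1/6=47/6; d'=(10−1·1/2)/(47/6)=57/47
back: M2=57/47
back: M1=1/2−1/6·57/47=14/47
M: M0=0, M1=14/47, M2=57/47, M3=0
seg 0: a=4, c=M0/2=0, d=(M1−M0)/(6·2)=7/282, b=Δ0−h0·(2M0+M1)/6=-733/282
seg 1: a=-1, c=M1/2=7/47, d=(M2−M1)/(6·1)=43/282, b=Δ1−h1·(2M1+M2)/6=-649/282
seg 2: a=-3, c=M2/2=57/94, d=(M3−M2)/(6·3)=-19/282, b=Δ2−h2·(2M2+M3)/6=-218/141
t_q=11/4 → seg 1, τ=3/4; S=-1+-649/282·τ+7/47·τ²+43/282·τ³=-15509/6016

  seg 0: a=4 b=-733/282 c=0 d=7/282
  seg 1: a=-1 b=-649/282 c=7/47 d=43/282
  seg 2: a=-3 b=-218/141 c=57/94 d=-19/282
S(11/4) = -15509/6016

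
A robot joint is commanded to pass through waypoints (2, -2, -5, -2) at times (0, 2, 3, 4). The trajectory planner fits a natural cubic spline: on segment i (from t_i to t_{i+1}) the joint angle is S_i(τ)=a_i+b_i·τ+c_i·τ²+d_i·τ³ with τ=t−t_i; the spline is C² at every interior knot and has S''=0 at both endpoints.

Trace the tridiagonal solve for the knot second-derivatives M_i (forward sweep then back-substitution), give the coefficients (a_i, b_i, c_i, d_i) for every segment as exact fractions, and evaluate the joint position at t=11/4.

Δ: Δ0=-2, Δ1=-3, Δ2=3
row 1: diag=6, rhs=-6; c'=1/6, d'=-1
row 2: denom=4−1·1/6=23/6; d'=(36−1·-1)/(23/6)=222/23
back: M2=222/23
back: M1=-1−1/6·222/23=-60/23
M: M0=0, M1=-60/23, M2=222/23, M3=0
seg 0: a=2, c=M0/2=0, d=(M1−M0)/(6·2)=-5/23, b=Δ0−h0·(2M0+M1)/6=-26/23
seg 1: a=-2, c=M1/2=-30/23, d=(M2−M1)/(6·1)=47/23, b=Δ1−h1·(2M1+M2)/6=-86/23
seg 2: a=-5, c=M2/2=111/23, d=(M3−M2)/(6·1)=-37/23, b=Δ2−h2·(2M2+M3)/6=-5/23
t_q=11/4 → seg 1, τ=3/4; S=-2+-86/23·τ+-30/23·τ²+47/23·τ³=-6883/1472

  seg 0: a=2 b=-26/23 c=0 d=-5/23
  seg 1: a=-2 b=-86/23 c=-30/23 d=47/23
  seg 2: a=-5 b=-5/23 c=111/23 d=-37/23
S(11/4) = -6883/1472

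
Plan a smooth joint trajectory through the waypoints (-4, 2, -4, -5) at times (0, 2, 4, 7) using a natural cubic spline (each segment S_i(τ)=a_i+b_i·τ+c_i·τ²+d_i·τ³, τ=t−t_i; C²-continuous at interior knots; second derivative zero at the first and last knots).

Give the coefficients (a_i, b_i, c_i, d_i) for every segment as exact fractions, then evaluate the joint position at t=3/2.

  seg 0: a=-4 b=269/57 c=0 d=-49/114
  seg 1: a=2 b=-25/57 c=-49/19 d=37/57
  seg 2: a=-4 b=-169/57 c=25/19 d=-25/171
S(3/2) = 495/304

Δ: Δ0=3, Δ1=-3, Δ2=-1/3
row 1: diag=8, rhs=-36; c'=1/4, d'=-9/2
row 2: denom=10−2·1/4=19/2; d'=(16−2·-9/2)/(19/2)=50/19
back: M2=50/19
back: M1=-9/2−1/4·50/19=-98/19
M: M0=0, M1=-98/19, M2=50/19, M3=0
seg 0: a=-4, c=M0/2=0, d=(M1−M0)/(6·2)=-49/114, b=Δ0−h0·(2M0+M1)/6=269/57
seg 1: a=2, c=M1/2=-49/19, d=(M2−M1)/(6·2)=37/57, b=Δ1−h1·(2M1+M2)/6=-25/57
seg 2: a=-4, c=M2/2=25/19, d=(M3−M2)/(6·3)=-25/171, b=Δ2−h2·(2M2+M3)/6=-169/57
t_q=3/2 → seg 0, τ=3/2; S=-4+269/57·τ+0·τ²+-49/114·τ³=495/304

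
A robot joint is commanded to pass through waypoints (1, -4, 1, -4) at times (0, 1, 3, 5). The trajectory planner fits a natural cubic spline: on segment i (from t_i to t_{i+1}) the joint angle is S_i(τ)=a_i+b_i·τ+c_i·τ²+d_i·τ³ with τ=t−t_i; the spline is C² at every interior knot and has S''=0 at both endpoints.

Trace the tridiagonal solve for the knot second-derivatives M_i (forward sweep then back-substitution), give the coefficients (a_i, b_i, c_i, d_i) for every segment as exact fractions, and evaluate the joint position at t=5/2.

  seg 0: a=1 b=-145/22 c=0 d=35/22
  seg 1: a=-4 b=-20/11 c=105/22 d=-115/88
  seg 2: a=1 b=35/22 c=-135/44 d=45/88
S(5/2) = -281/704

Δ: Δ0=-5, Δ1=5/2, Δ2=-5/2
row 1: diag=6, rhs=45; c'=1/3, d'=15/2
row 2: denom=8−2·1/3=22/3; d'=(-30−2·15/2)/(22/3)=-135/22
back: M2=-135/22
back: M1=15/2−1/3·-135/22=105/11
M: M0=0, M1=105/11, M2=-135/22, M3=0
seg 0: a=1, c=M0/2=0, d=(M1−M0)/(6·1)=35/22, b=Δ0−h0·(2M0+M1)/6=-145/22
seg 1: a=-4, c=M1/2=105/22, d=(M2−M1)/(6·2)=-115/88, b=Δ1−h1·(2M1+M2)/6=-20/11
seg 2: a=1, c=M2/2=-135/44, d=(M3−M2)/(6·2)=45/88, b=Δ2−h2·(2M2+M3)/6=35/22
t_q=5/2 → seg 1, τ=3/2; S=-4+-20/11·τ+105/22·τ²+-115/88·τ³=-281/704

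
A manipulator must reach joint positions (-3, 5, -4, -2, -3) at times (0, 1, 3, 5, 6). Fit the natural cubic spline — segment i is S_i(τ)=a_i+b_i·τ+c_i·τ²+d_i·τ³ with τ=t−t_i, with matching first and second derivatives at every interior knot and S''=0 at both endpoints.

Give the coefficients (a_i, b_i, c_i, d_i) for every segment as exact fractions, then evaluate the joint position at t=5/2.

Δ: Δ0=8, Δ1=-9/2, Δ2=1, Δ3=-1
row 1: diag=6, rhs=-75; c'=1/3, d'=-25/2
row 2: denom=8−2·1/3=22/3; d'=(33−2·-25/2)/(22/3)=87/11
row 3: denom=6−2·3/11=60/11; d'=(-12−2·87/11)/(60/11)=-51/10
back: M3=-51/10
back: M2=87/11−3/11·-51/10=93/10
back: M1=-25/2−1/3·93/10=-78/5
M: M0=0, M1=-78/5, M2=93/10, M3=-51/10, M4=0
seg 0: a=-3, c=M0/2=0, d=(M1−M0)/(6·1)=-13/5, b=Δ0−h0·(2M0+M1)/6=53/5
seg 1: a=5, c=M1/2=-39/5, d=(M2−M1)/(6·2)=83/40, b=Δ1−h1·(2M1+M2)/6=14/5
seg 2: a=-4, c=M2/2=93/20, d=(M3−M2)/(6·2)=-6/5, b=Δ2−h2·(2M2+M3)/6=-7/2
seg 3: a=-2, c=M3/2=-51/20, d=(M4−M3)/(6·1)=17/20, b=Δ3−h3·(2M3+M4)/6=7/10
t_q=5/2 → seg 1, τ=3/2; S=5+14/5·τ+-39/5·τ²+83/40·τ³=-431/320

  seg 0: a=-3 b=53/5 c=0 d=-13/5
  seg 1: a=5 b=14/5 c=-39/5 d=83/40
  seg 2: a=-4 b=-7/2 c=93/20 d=-6/5
  seg 3: a=-2 b=7/10 c=-51/20 d=17/20
S(5/2) = -431/320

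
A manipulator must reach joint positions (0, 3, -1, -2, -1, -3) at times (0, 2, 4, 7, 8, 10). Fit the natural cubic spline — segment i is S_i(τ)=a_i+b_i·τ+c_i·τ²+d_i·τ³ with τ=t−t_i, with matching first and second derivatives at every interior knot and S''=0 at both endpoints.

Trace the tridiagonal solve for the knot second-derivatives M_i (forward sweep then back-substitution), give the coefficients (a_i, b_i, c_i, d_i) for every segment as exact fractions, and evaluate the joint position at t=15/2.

Δ: Δ0=3/2, Δ1=-2, Δ2=-1/3, Δ3=1, Δ4=-1
row 1: diag=8, rhs=-21; c'=1/4, d'=-21/8
row 2: denom=10−2·1/4=19/2; d'=(10−2·-21/8)/(19/2)=61/38
row 3: denom=8−3·6/19=134/19; d'=(8−3·61/38)/(134/19)=121/268
row 4: denom=6−1·19/134=785/134; d'=(-12−1·121/268)/(785/134)=-3337/1570
back: M4=-3337/1570
back: M3=121/268−19/134·-3337/1570=591/785
back: M2=61/38−6/19·591/785=2147/1570
back: M1=-21/8−1/4·2147/1570=-2329/785
M: M0=0, M1=-2329/785, M2=2147/1570, M3=591/785, M4=-3337/1570, M5=0
seg 0: a=0, c=M0/2=0, d=(M1−M0)/(6·2)=-2329/9420, b=Δ0−h0·(2M0+M1)/6=11723/4710
seg 1: a=3, c=M1/2=-2329/1570, d=(M2−M1)/(6·2)=1361/3768, b=Δ1−h1·(2M1+M2)/6=-2251/4710
seg 2: a=-1, c=M2/2=2147/3140, d=(M3−M2)/(6·3)=-193/5652, b=Δ2−h2·(2M2+M3)/6=-4892/2355
seg 3: a=-2, c=M3/2=591/1570, d=(M4−M3)/(6·1)=-4519/9420, b=Δ3−h3·(2M3+M4)/6=10393/9420
seg 4: a=-1, c=M4/2=-3337/3140, d=(M5−M4)/(6·2)=3337/18840, b=Δ4−h4·(2M4+M5)/6=982/2355
t_q=15/2 → seg 3, τ=1/2; S=-2+10393/9420·τ+591/1570·τ²+-4519/9420·τ³=-7105/5024

  seg 0: a=0 b=11723/4710 c=0 d=-2329/9420
  seg 1: a=3 b=-2251/4710 c=-2329/1570 d=1361/3768
  seg 2: a=-1 b=-4892/2355 c=2147/3140 d=-193/5652
  seg 3: a=-2 b=10393/9420 c=591/1570 d=-4519/9420
  seg 4: a=-1 b=982/2355 c=-3337/3140 d=3337/18840
S(15/2) = -7105/5024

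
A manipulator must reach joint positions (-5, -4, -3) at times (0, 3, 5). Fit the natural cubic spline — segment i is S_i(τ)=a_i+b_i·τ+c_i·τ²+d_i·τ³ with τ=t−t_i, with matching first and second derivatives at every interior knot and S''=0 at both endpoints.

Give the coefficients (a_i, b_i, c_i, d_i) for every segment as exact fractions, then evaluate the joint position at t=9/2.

Δ: Δ0=1/3, Δ1=1/2
row 1: diag=10, rhs=1; c'=1/5, d'=1/10
back: M1=1/10
M: M0=0, M1=1/10, M2=0
seg 0: a=-5, c=M0/2=0, d=(M1−M0)/(6·3)=1/180, b=Δ0−h0·(2M0+M1)/6=17/60
seg 1: a=-4, c=M1/2=1/20, d=(M2−M1)/(6·2)=-1/120, b=Δ1−h1·(2M1+M2)/6=13/30
t_q=9/2 → seg 1, τ=3/2; S=-4+13/30·τ+1/20·τ²+-1/120·τ³=-209/64

  seg 0: a=-5 b=17/60 c=0 d=1/180
  seg 1: a=-4 b=13/30 c=1/20 d=-1/120
S(9/2) = -209/64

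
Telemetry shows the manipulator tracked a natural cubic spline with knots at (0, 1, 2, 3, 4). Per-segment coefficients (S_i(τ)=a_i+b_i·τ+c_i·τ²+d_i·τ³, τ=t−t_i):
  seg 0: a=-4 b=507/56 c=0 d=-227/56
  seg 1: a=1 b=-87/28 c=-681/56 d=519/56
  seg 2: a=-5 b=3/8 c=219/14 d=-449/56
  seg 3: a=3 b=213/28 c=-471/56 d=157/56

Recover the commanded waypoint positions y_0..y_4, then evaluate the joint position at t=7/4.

y_0 = S_0(0) = a_0 = -4
y_1 = S_1(0) = a_1 = 1
y_2 = S_2(0) = a_2 = -5
y_3 = S_3(0) = a_3 = 3
y_4 = S_3(1) = 5
t_q=7/4 is in segment 1 (τ=3/4); S_1(τ)=-15271/3584

y_0=-4 y_1=1 y_2=-5 y_3=3 y_4=5
S(7/4) = -15271/3584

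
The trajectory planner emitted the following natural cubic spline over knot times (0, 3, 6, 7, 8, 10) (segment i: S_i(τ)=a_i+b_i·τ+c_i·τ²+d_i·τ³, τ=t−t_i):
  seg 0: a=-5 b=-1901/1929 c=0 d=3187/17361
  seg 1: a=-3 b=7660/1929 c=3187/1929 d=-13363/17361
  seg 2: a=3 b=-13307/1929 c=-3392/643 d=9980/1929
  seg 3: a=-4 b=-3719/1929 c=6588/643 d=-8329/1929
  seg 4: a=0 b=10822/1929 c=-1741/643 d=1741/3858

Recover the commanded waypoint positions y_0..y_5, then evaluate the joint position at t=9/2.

y_0=-5 y_1=-3 y_2=3 y_3=-4 y_4=0 y_5=4
S(9/2) = 20967/5144

y_0 = S_0(0) = a_0 = -5
y_1 = S_1(0) = a_1 = -3
y_2 = S_2(0) = a_2 = 3
y_3 = S_3(0) = a_3 = -4
y_4 = S_4(0) = a_4 = 0
y_5 = S_4(2) = 4
t_q=9/2 is in segment 1 (τ=3/2); S_1(τ)=20967/5144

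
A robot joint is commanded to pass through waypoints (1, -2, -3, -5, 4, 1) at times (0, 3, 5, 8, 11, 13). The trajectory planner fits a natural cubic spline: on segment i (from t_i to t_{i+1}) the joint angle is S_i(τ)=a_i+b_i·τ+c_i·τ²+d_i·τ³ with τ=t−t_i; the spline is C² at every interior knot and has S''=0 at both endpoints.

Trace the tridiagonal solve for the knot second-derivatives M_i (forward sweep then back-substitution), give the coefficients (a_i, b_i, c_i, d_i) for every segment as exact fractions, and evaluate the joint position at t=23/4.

  seg 0: a=1 b=-1025/813 c=0 d=212/7317
  seg 1: a=-2 b=-389/813 c=212/813 d=-883/6504
  seg 2: a=-3 b=-577/542 c=-1801/3252 d=6697/29268
  seg 3: a=-5 b=1941/1084 c=408/271 d=-1195/3252
  seg 4: a=4 b=489/542 c=-1953/1084 d=651/2168
S(23/4) = -278435/69376

Δ: Δ0=-1, Δ1=-1/2, Δ2=-2/3, Δ3=3, Δ4=-3/2
row 1: diag=10, rhs=3; c'=1/5, d'=3/10
row 2: denom=10−2·1/5=48/5; d'=(-1−2·3/10)/(48/5)=-1/6
row 3: denom=12−3·5/16=177/16; d'=(22−3·-1/6)/(177/16)=120/59
row 4: denom=10−3·16/59=542/59; d'=(-27−3·120/59)/(542/59)=-1953/542
back: M4=-1953/542
back: M3=120/59−16/59·-1953/542=816/271
back: M2=-1/6−5/16·816/271=-1801/1626
back: M1=3/10−1/5·-1801/1626=424/813
M: M0=0, M1=424/813, M2=-1801/1626, M3=816/271, M4=-1953/542, M5=0
seg 0: a=1, c=M0/2=0, d=(M1−M0)/(6·3)=212/7317, b=Δ0−h0·(2M0+M1)/6=-1025/813
seg 1: a=-2, c=M1/2=212/813, d=(M2−M1)/(6·2)=-883/6504, b=Δ1−h1·(2M1+M2)/6=-389/813
seg 2: a=-3, c=M2/2=-1801/3252, d=(M3−M2)/(6·3)=6697/29268, b=Δ2−h2·(2M2+M3)/6=-577/542
seg 3: a=-5, c=M3/2=408/271, d=(M4−M3)/(6·3)=-1195/3252, b=Δ3−h3·(2M3+M4)/6=1941/1084
seg 4: a=4, c=M4/2=-1953/1084, d=(M5−M4)/(6·2)=651/2168, b=Δ4−h4·(2M4+M5)/6=489/542
t_q=23/4 → seg 2, τ=3/4; S=-3+-577/542·τ+-1801/3252·τ²+6697/29268·τ³=-278435/69376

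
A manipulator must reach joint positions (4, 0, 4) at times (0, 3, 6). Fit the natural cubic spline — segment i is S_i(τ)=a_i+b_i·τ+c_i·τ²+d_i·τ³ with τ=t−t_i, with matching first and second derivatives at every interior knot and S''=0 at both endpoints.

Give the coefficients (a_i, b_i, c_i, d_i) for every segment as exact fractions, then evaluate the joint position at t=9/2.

  seg 0: a=4 b=-2 c=0 d=2/27
  seg 1: a=0 b=0 c=2/3 d=-2/27
S(9/2) = 5/4

Δ: Δ0=-4/3, Δ1=4/3
row 1: diag=12, rhs=16; c'=1/4, d'=4/3
back: M1=4/3
M: M0=0, M1=4/3, M2=0
seg 0: a=4, c=M0/2=0, d=(M1−M0)/(6·3)=2/27, b=Δ0−h0·(2M0+M1)/6=-2
seg 1: a=0, c=M1/2=2/3, d=(M2−M1)/(6·3)=-2/27, b=Δ1−h1·(2M1+M2)/6=0
t_q=9/2 → seg 1, τ=3/2; S=0+0·τ+2/3·τ²+-2/27·τ³=5/4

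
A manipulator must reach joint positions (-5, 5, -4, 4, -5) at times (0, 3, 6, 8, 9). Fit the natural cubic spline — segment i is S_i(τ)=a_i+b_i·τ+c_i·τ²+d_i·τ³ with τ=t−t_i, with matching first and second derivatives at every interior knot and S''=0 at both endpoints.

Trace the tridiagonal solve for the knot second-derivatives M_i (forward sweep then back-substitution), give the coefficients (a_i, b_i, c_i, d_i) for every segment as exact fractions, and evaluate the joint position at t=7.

Δ: Δ0=10/3, Δ1=-3, Δ2=4, Δ3=-9
row 1: diag=12, rhs=-38; c'=1/4, d'=-19/6
row 2: denom=10−3·1/4=37/4; d'=(42−3·-19/6)/(37/4)=206/37
row 3: denom=6−2·8/37=206/37; d'=(-78−2·206/37)/(206/37)=-1649/103
back: M3=-1649/103
back: M2=206/37−8/37·-1649/103=930/103
back: M1=-19/6−1/4·930/103=-1676/309
M: M0=0, M1=-1676/309, M2=930/103, M3=-1649/103, M4=0
seg 0: a=-5, c=M0/2=0, d=(M1−M0)/(6·3)=-838/2781, b=Δ0−h0·(2M0+M1)/6=1868/309
seg 1: a=5, c=M1/2=-838/309, d=(M2−M1)/(6·3)=2233/2781, b=Δ1−h1·(2M1+M2)/6=-646/309
seg 2: a=-4, c=M2/2=465/103, d=(M3−M2)/(6·2)=-2579/1236, b=Δ2−h2·(2M2+M3)/6=1025/309
seg 3: a=4, c=M3/2=-1649/206, d=(M4−M3)/(6·1)=1649/618, b=Δ3−h3·(2M3+M4)/6=-1132/309
t_q=7 → seg 2, τ=1; S=-4+1025/309·τ+465/103·τ²+-2579/1236·τ³=719/412

  seg 0: a=-5 b=1868/309 c=0 d=-838/2781
  seg 1: a=5 b=-646/309 c=-838/309 d=2233/2781
  seg 2: a=-4 b=1025/309 c=465/103 d=-2579/1236
  seg 3: a=4 b=-1132/309 c=-1649/206 d=1649/618
S(7) = 719/412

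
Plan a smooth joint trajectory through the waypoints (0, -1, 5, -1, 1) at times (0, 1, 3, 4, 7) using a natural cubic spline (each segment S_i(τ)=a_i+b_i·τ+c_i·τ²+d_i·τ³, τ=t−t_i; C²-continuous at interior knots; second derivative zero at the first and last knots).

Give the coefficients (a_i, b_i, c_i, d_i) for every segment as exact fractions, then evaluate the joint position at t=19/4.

Δ: Δ0=-1, Δ1=3, Δ2=-6, Δ3=2/3
row 1: diag=6, rhs=24; c'=1/3, d'=4
row 2: denom=6−2·1/3=16/3; d'=(-54−2·4)/(16/3)=-93/8
row 3: denom=8−1·3/16=125/16; d'=(40−1·-93/8)/(125/16)=826/125
back: M3=826/125
back: M2=-93/8−3/16·826/125=-1608/125
back: M1=4−1/3·-1608/125=1036/125
M: M0=0, M1=1036/125, M2=-1608/125, M3=826/125, M4=0
seg 0: a=0, c=M0/2=0, d=(M1−M0)/(6·1)=518/375, b=Δ0−h0·(2M0+M1)/6=-893/375
seg 1: a=-1, c=M1/2=518/125, d=(M2−M1)/(6·2)=-661/375, b=Δ1−h1·(2M1+M2)/6=661/375
seg 2: a=5, c=M2/2=-804/125, d=(M3−M2)/(6·1)=1217/375, b=Δ2−h2·(2M2+M3)/6=-211/75
seg 3: a=-1, c=M3/2=413/125, d=(M4−M3)/(6·3)=-413/1125, b=Δ3−h3·(2M3+M4)/6=-2228/375
t_q=19/4 → seg 3, τ=3/4; S=-1+-2228/375·τ+413/125·τ²+-413/1125·τ³=-30019/8000

  seg 0: a=0 b=-893/375 c=0 d=518/375
  seg 1: a=-1 b=661/375 c=518/125 d=-661/375
  seg 2: a=5 b=-211/75 c=-804/125 d=1217/375
  seg 3: a=-1 b=-2228/375 c=413/125 d=-413/1125
S(19/4) = -30019/8000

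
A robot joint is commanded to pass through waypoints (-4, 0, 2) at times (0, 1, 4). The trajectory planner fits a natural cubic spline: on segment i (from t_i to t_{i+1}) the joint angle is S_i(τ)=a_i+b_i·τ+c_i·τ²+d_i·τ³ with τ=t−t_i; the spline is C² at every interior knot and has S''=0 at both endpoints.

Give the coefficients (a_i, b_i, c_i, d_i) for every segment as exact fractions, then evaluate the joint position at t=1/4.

  seg 0: a=-4 b=53/12 c=0 d=-5/12
  seg 1: a=0 b=19/6 c=-5/4 d=5/36
S(1/4) = -743/256

Δ: Δ0=4, Δ1=2/3
row 1: diag=8, rhs=-20; c'=3/8, d'=-5/2
back: M1=-5/2
M: M0=0, M1=-5/2, M2=0
seg 0: a=-4, c=M0/2=0, d=(M1−M0)/(6·1)=-5/12, b=Δ0−h0·(2M0+M1)/6=53/12
seg 1: a=0, c=M1/2=-5/4, d=(M2−M1)/(6·3)=5/36, b=Δ1−h1·(2M1+M2)/6=19/6
t_q=1/4 → seg 0, τ=1/4; S=-4+53/12·τ+0·τ²+-5/12·τ³=-743/256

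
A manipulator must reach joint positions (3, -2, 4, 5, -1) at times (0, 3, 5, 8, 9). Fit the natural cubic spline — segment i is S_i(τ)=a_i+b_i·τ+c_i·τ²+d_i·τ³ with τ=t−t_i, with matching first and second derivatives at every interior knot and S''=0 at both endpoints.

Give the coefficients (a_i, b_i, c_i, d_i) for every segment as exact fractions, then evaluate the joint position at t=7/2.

Δ: Δ0=-5/3, Δ1=3, Δ2=1/3, Δ3=-6
row 1: diag=10, rhs=28; c'=1/5, d'=14/5
row 2: denom=10−2·1/5=48/5; d'=(-16−2·14/5)/(48/5)=-9/4
row 3: denom=8−3·5/16=113/16; d'=(-38−3·-9/4)/(113/16)=-500/113
back: M3=-500/113
back: M2=-9/4−5/16·-500/113=-98/113
back: M1=14/5−1/5·-98/113=336/113
M: M0=0, M1=336/113, M2=-98/113, M3=-500/113, M4=0
seg 0: a=3, c=M0/2=0, d=(M1−M0)/(6·3)=56/339, b=Δ0−h0·(2M0+M1)/6=-1069/339
seg 1: a=-2, c=M1/2=168/113, d=(M2−M1)/(6·2)=-217/678, b=Δ1−h1·(2M1+M2)/6=443/339
seg 2: a=4, c=M2/2=-49/113, d=(M3−M2)/(6·3)=-67/339, b=Δ2−h2·(2M2+M3)/6=1157/339
seg 3: a=5, c=M3/2=-250/113, d=(M4−M3)/(6·1)=250/339, b=Δ3−h3·(2M3+M4)/6=-1534/339
t_q=7/2 → seg 1, τ=1/2; S=-2+443/339·τ+168/113·τ²+-217/678·τ³=-1835/1808

  seg 0: a=3 b=-1069/339 c=0 d=56/339
  seg 1: a=-2 b=443/339 c=168/113 d=-217/678
  seg 2: a=4 b=1157/339 c=-49/113 d=-67/339
  seg 3: a=5 b=-1534/339 c=-250/113 d=250/339
S(7/2) = -1835/1808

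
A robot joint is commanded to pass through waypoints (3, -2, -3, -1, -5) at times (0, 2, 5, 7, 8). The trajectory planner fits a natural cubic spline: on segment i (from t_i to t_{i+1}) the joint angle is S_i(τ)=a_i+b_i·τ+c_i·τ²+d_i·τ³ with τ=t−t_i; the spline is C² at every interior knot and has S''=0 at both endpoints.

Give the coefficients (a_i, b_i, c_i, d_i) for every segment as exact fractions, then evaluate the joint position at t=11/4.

  seg 0: a=3 b=-4199/1518 c=0 d=101/1518
  seg 1: a=-2 b=-2987/1518 c=101/253 d=221/4554
  seg 2: a=-3 b=1319/759 c=423/506 d=-1829/3036
  seg 3: a=-1 b=-1630/759 c=-703/253 d=703/759
S(11/4) = -104625/32384

Δ: Δ0=-5/2, Δ1=-1/3, Δ2=1, Δ3=-4
row 1: diag=10, rhs=13; c'=3/10, d'=13/10
row 2: denom=10−3·3/10=91/10; d'=(8−3·13/10)/(91/10)=41/91
row 3: denom=6−2·20/91=506/91; d'=(-30−2·41/91)/(506/91)=-1406/253
back: M3=-1406/253
back: M2=41/91−20/91·-1406/253=423/253
back: M1=13/10−3/10·423/253=202/253
M: M0=0, M1=202/253, M2=423/253, M3=-1406/253, M4=0
seg 0: a=3, c=M0/2=0, d=(M1−M0)/(6·2)=101/1518, b=Δ0−h0·(2M0+M1)/6=-4199/1518
seg 1: a=-2, c=M1/2=101/253, d=(M2−M1)/(6·3)=221/4554, b=Δ1−h1·(2M1+M2)/6=-2987/1518
seg 2: a=-3, c=M2/2=423/506, d=(M3−M2)/(6·2)=-1829/3036, b=Δ2−h2·(2M2+M3)/6=1319/759
seg 3: a=-1, c=M3/2=-703/253, d=(M4−M3)/(6·1)=703/759, b=Δ3−h3·(2M3+M4)/6=-1630/759
t_q=11/4 → seg 1, τ=3/4; S=-2+-2987/1518·τ+101/253·τ²+221/4554·τ³=-104625/32384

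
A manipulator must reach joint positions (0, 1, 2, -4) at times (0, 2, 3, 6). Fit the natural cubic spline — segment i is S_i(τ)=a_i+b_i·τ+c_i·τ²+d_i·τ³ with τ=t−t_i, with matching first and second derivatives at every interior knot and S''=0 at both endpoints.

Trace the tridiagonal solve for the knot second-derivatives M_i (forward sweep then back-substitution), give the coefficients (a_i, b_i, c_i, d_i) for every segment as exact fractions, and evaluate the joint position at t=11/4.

Δ: Δ0=1/2, Δ1=1, Δ2=-2
row 1: diag=6, rhs=3; c'=1/6, d'=1/2
row 2: denom=8−1·1/6=47/6; d'=(-18−1·1/2)/(47/6)=-111/47
back: M2=-111/47
back: M1=1/2−1/6·-111/47=42/47
M: M0=0, M1=42/47, M2=-111/47, M3=0
seg 0: a=0, c=M0/2=0, d=(M1−M0)/(6·2)=7/94, b=Δ0−h0·(2M0+M1)/6=19/94
seg 1: a=1, c=M1/2=21/47, d=(M2−M1)/(6·1)=-51/94, b=Δ1−h1·(2M1+M2)/6=103/94
seg 2: a=2, c=M2/2=-111/94, d=(M3−M2)/(6·3)=37/282, b=Δ2−h2·(2M2+M3)/6=17/47
t_q=11/4 → seg 1, τ=3/4; S=1+103/94·τ+21/47·τ²+-51/94·τ³=11095/6016

  seg 0: a=0 b=19/94 c=0 d=7/94
  seg 1: a=1 b=103/94 c=21/47 d=-51/94
  seg 2: a=2 b=17/47 c=-111/94 d=37/282
S(11/4) = 11095/6016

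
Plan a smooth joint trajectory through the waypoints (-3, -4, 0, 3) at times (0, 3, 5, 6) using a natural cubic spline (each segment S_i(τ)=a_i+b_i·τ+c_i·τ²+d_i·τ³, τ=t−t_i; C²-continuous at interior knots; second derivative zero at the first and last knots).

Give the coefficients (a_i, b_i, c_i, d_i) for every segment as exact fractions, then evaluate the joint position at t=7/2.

Δ: Δ0=-1/3, Δ1=2, Δ2=3
row 1: diag=10, rhs=14; c'=1/5, d'=7/5
row 2: denom=6−2·1/5=28/5; d'=(6−2·7/5)/(28/5)=4/7
back: M2=4/7
back: M1=7/5−1/5·4/7=9/7
M: M0=0, M1=9/7, M2=4/7, M3=0
seg 0: a=-3, c=M0/2=0, d=(M1−M0)/(6·3)=1/14, b=Δ0−h0·(2M0+M1)/6=-41/42
seg 1: a=-4, c=M1/2=9/14, d=(M2−M1)/(6·2)=-5/84, b=Δ1−h1·(2M1+M2)/6=20/21
seg 2: a=0, c=M2/2=2/7, d=(M3−M2)/(6·1)=-2/21, b=Δ2−h2·(2M2+M3)/6=59/21
t_q=7/2 → seg 1, τ=1/2; S=-4+20/21·τ+9/14·τ²+-5/84·τ³=-755/224

  seg 0: a=-3 b=-41/42 c=0 d=1/14
  seg 1: a=-4 b=20/21 c=9/14 d=-5/84
  seg 2: a=0 b=59/21 c=2/7 d=-2/21
S(7/2) = -755/224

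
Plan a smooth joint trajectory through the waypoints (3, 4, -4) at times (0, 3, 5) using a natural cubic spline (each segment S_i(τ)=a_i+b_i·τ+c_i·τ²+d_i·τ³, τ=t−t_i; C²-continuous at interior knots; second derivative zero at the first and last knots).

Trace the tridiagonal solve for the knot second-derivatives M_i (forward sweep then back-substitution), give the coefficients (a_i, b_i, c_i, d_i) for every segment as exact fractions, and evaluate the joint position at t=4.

  seg 0: a=3 b=49/30 c=0 d=-13/90
  seg 1: a=4 b=-34/15 c=-13/10 d=13/60
S(4) = 13/20

Δ: Δ0=1/3, Δ1=-4
row 1: diag=10, rhs=-26; c'=1/5, d'=-13/5
back: M1=-13/5
M: M0=0, M1=-13/5, M2=0
seg 0: a=3, c=M0/2=0, d=(M1−M0)/(6·3)=-13/90, b=Δ0−h0·(2M0+M1)/6=49/30
seg 1: a=4, c=M1/2=-13/10, d=(M2−M1)/(6·2)=13/60, b=Δ1−h1·(2M1+M2)/6=-34/15
t_q=4 → seg 1, τ=1; S=4+-34/15·τ+-13/10·τ²+13/60·τ³=13/20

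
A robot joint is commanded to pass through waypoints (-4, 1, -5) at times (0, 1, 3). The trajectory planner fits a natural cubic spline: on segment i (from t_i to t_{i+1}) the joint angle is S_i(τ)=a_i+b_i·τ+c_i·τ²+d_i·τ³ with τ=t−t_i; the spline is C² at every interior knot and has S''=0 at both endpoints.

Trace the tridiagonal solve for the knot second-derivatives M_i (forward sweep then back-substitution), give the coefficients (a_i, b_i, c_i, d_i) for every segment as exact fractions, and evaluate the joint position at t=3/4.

Δ: Δ0=5, Δ1=-3
row 1: diag=6, rhs=-48; c'=1/3, d'=-8
back: M1=-8
M: M0=0, M1=-8, M2=0
seg 0: a=-4, c=M0/2=0, d=(M1−M0)/(6·1)=-4/3, b=Δ0−h0·(2M0+M1)/6=19/3
seg 1: a=1, c=M1/2=-4, d=(M2−M1)/(6·2)=2/3, b=Δ1−h1·(2M1+M2)/6=7/3
t_q=3/4 → seg 0, τ=3/4; S=-4+19/3·τ+0·τ²+-4/3·τ³=3/16

  seg 0: a=-4 b=19/3 c=0 d=-4/3
  seg 1: a=1 b=7/3 c=-4 d=2/3
S(3/4) = 3/16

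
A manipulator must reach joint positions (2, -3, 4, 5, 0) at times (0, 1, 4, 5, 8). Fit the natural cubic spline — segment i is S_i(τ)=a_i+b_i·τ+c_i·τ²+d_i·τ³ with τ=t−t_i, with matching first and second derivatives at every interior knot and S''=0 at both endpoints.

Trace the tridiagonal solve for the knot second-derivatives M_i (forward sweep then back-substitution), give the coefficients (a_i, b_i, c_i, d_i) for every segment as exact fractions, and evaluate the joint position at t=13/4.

Δ: Δ0=-5, Δ1=7/3, Δ2=1, Δ3=-5/3
row 1: diag=8, rhs=44; c'=3/8, d'=11/2
row 2: denom=8−3·3/8=55/8; d'=(-8−3·11/2)/(55/8)=-196/55
row 3: denom=8−1·8/55=432/55; d'=(-16−1·-196/55)/(432/55)=-19/12
back: M3=-19/12
back: M2=-196/55−8/55·-19/12=-10/3
back: M1=11/2−3/8·-10/3=27/4
M: M0=0, M1=27/4, M2=-10/3, M3=-19/12, M4=0
seg 0: a=2, c=M0/2=0, d=(M1−M0)/(6·1)=9/8, b=Δ0−h0·(2M0+M1)/6=-49/8
seg 1: a=-3, c=M1/2=27/8, d=(M2−M1)/(6·3)=-121/216, b=Δ1−h1·(2M1+M2)/6=-11/4
seg 2: a=4, c=M2/2=-5/3, d=(M3−M2)/(6·1)=7/24, b=Δ2−h2·(2M2+M3)/6=19/8
seg 3: a=5, c=M3/2=-19/24, d=(M4−M3)/(6·3)=19/216, b=Δ3−h3·(2M3+M4)/6=-1/12
t_q=13/4 → seg 1, τ=9/4; S=-3+-11/4·τ+27/8·τ²+-121/216·τ³=777/512

  seg 0: a=2 b=-49/8 c=0 d=9/8
  seg 1: a=-3 b=-11/4 c=27/8 d=-121/216
  seg 2: a=4 b=19/8 c=-5/3 d=7/24
  seg 3: a=5 b=-1/12 c=-19/24 d=19/216
S(13/4) = 777/512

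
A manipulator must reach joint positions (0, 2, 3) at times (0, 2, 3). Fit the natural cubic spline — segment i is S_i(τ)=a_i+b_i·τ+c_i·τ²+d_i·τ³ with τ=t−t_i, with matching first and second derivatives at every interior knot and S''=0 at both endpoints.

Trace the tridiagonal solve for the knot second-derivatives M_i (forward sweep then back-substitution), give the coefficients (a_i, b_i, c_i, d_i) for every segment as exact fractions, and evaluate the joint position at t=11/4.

  seg 0: a=0 b=1 c=0 d=0
  seg 1: a=2 b=1 c=0 d=0
S(11/4) = 11/4

Δ: Δ0=1, Δ1=1
row 1: diag=6, rhs=0; c'=1/6, d'=0
back: M1=0
M: M0=0, M1=0, M2=0
seg 0: a=0, c=M0/2=0, d=(M1−M0)/(6·2)=0, b=Δ0−h0·(2M0+M1)/6=1
seg 1: a=2, c=M1/2=0, d=(M2−M1)/(6·1)=0, b=Δ1−h1·(2M1+M2)/6=1
t_q=11/4 → seg 1, τ=3/4; S=2+1·τ+0·τ²+0·τ³=11/4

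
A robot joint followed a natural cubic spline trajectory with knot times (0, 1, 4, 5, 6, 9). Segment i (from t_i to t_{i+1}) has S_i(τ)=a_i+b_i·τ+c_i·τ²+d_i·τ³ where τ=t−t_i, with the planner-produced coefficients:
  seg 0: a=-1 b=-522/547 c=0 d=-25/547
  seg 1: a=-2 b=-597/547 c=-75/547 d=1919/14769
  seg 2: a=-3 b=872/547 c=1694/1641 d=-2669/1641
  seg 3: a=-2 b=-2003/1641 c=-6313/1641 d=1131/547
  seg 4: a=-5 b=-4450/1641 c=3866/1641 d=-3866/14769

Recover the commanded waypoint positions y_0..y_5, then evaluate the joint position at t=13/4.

y_0 = S_0(0) = a_0 = -1
y_1 = S_1(0) = a_1 = -2
y_2 = S_2(0) = a_2 = -3
y_3 = S_3(0) = a_3 = -2
y_4 = S_4(0) = a_4 = -5
y_5 = S_4(3) = 1
t_q=13/4 is in segment 1 (τ=9/4); S_1(τ)=-128471/35008

y_0=-1 y_1=-2 y_2=-3 y_3=-2 y_4=-5 y_5=1
S(13/4) = -128471/35008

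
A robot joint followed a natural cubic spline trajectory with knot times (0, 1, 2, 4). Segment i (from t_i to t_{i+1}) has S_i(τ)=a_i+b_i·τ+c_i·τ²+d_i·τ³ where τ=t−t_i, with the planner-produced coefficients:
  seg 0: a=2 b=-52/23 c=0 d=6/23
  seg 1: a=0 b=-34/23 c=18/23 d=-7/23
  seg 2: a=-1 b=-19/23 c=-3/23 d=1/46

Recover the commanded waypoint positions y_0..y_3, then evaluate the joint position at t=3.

y_0 = S_0(0) = a_0 = 2
y_1 = S_1(0) = a_1 = 0
y_2 = S_2(0) = a_2 = -1
y_3 = S_2(2) = -3
t_q=3 is in segment 2 (τ=1); S_2(τ)=-89/46

y_0=2 y_1=0 y_2=-1 y_3=-3
S(3) = -89/46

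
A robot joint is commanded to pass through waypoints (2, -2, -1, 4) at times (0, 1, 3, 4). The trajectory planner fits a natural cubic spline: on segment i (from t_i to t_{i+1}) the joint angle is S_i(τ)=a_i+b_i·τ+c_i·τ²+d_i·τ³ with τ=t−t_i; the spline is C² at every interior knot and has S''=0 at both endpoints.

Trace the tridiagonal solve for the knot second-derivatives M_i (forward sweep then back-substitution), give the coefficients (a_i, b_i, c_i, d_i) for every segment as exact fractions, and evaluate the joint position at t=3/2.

Δ: Δ0=-4, Δ1=1/2, Δ2=5
row 1: diag=6, rhs=27; c'=1/3, d'=9/2
row 2: denom=6−2·1/3=16/3; d'=(27−2·9/2)/(16/3)=27/8
back: M2=27/8
back: M1=9/2−1/3·27/8=27/8
M: M0=0, M1=27/8, M2=27/8, M3=0
seg 0: a=2, c=M0/2=0, d=(M1−M0)/(6·1)=9/16, b=Δ0−h0·(2M0+M1)/6=-73/16
seg 1: a=-2, c=M1/2=27/16, d=(M2−M1)/(6·2)=0, b=Δ1−h1·(2M1+M2)/6=-23/8
seg 2: a=-1, c=M2/2=27/16, d=(M3−M2)/(6·1)=-9/16, b=Δ2−h2·(2M2+M3)/6=31/8
t_q=3/2 → seg 1, τ=1/2; S=-2+-23/8·τ+27/16·τ²+0·τ³=-193/64

  seg 0: a=2 b=-73/16 c=0 d=9/16
  seg 1: a=-2 b=-23/8 c=27/16 d=0
  seg 2: a=-1 b=31/8 c=27/16 d=-9/16
S(3/2) = -193/64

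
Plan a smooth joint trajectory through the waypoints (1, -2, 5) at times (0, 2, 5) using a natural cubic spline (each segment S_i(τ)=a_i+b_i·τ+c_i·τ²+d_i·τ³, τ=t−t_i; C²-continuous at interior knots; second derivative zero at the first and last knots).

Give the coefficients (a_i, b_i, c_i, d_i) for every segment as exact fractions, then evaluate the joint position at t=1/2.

Δ: Δ0=-3/2, Δ1=7/3
row 1: diag=10, rhs=23; c'=3/10, d'=23/10
back: M1=23/10
M: M0=0, M1=23/10, M2=0
seg 0: a=1, c=M0/2=0, d=(M1−M0)/(6·2)=23/120, b=Δ0−h0·(2M0+M1)/6=-34/15
seg 1: a=-2, c=M1/2=23/20, d=(M2−M1)/(6·3)=-23/180, b=Δ1−h1·(2M1+M2)/6=1/30
t_q=1/2 → seg 0, τ=1/2; S=1+-34/15·τ+0·τ²+23/120·τ³=-7/64

  seg 0: a=1 b=-34/15 c=0 d=23/120
  seg 1: a=-2 b=1/30 c=23/20 d=-23/180
S(1/2) = -7/64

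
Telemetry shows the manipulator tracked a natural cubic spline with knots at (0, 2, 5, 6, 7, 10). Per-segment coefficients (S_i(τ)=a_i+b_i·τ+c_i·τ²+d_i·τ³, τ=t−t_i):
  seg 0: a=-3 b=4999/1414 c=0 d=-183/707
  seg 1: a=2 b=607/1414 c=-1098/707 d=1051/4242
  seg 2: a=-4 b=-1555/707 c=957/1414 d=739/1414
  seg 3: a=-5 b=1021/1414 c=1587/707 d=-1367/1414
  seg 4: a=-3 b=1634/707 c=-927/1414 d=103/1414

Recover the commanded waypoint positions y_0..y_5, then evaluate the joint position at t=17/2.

y_0=-3 y_1=2 y_2=-4 y_3=-5 y_4=-3 y_5=0
S(17/2) = -8625/11312

y_0 = S_0(0) = a_0 = -3
y_1 = S_1(0) = a_1 = 2
y_2 = S_2(0) = a_2 = -4
y_3 = S_3(0) = a_3 = -5
y_4 = S_4(0) = a_4 = -3
y_5 = S_4(3) = 0
t_q=17/2 is in segment 4 (τ=3/2); S_4(τ)=-8625/11312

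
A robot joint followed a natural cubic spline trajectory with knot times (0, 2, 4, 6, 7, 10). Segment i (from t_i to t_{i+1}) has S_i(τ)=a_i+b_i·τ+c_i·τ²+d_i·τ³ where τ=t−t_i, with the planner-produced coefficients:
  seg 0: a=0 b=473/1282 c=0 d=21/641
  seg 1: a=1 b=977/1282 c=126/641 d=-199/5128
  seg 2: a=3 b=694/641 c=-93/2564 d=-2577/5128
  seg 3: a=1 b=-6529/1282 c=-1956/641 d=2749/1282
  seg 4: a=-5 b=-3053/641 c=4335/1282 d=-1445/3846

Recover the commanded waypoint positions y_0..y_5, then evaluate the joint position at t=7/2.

y_0=0 y_1=1 y_2=3 y_3=1 y_4=-5 y_5=1
S(7/2) = 100691/41024

y_0 = S_0(0) = a_0 = 0
y_1 = S_1(0) = a_1 = 1
y_2 = S_2(0) = a_2 = 3
y_3 = S_3(0) = a_3 = 1
y_4 = S_4(0) = a_4 = -5
y_5 = S_4(3) = 1
t_q=7/2 is in segment 1 (τ=3/2); S_1(τ)=100691/41024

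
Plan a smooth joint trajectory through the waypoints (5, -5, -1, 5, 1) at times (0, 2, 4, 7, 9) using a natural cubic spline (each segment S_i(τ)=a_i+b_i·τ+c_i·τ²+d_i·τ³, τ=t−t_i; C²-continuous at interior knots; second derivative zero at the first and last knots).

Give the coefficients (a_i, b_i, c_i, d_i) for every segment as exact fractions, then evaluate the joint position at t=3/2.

Δ: Δ0=-5, Δ1=2, Δ2=2, Δ3=-2
row 1: diag=8, rhs=42; c'=1/4, d'=21/4
row 2: denom=10−2·1/4=19/2; d'=(0−2·21/4)/(19/2)=-21/19
row 3: denom=10−3·6/19=172/19; d'=(-24−3·-21/19)/(172/19)=-393/172
back: M3=-393/172
back: M2=-21/19−6/19·-393/172=-33/86
back: M1=21/4−1/4·-33/86=1839/344
M: M0=0, M1=1839/344, M2=-33/86, M3=-393/172, M4=0
seg 0: a=5, c=M0/2=0, d=(M1−M0)/(6·2)=613/1376, b=Δ0−h0·(2M0+M1)/6=-2333/344
seg 1: a=-5, c=M1/2=1839/688, d=(M2−M1)/(6·2)=-657/1376, b=Δ1−h1·(2M1+M2)/6=-247/172
seg 2: a=-1, c=M2/2=-33/172, d=(M3−M2)/(6·3)=-109/1032, b=Δ2−h2·(2M2+M3)/6=1213/344
seg 3: a=5, c=M3/2=-393/344, d=(M4−M3)/(6·2)=131/688, b=Δ3−h3·(2M3+M4)/6=-41/86
t_q=3/2 → seg 0, τ=3/2; S=5+-2333/344·τ+0·τ²+613/1376·τ³=-40393/11008

  seg 0: a=5 b=-2333/344 c=0 d=613/1376
  seg 1: a=-5 b=-247/172 c=1839/688 d=-657/1376
  seg 2: a=-1 b=1213/344 c=-33/172 d=-109/1032
  seg 3: a=5 b=-41/86 c=-393/344 d=131/688
S(3/2) = -40393/11008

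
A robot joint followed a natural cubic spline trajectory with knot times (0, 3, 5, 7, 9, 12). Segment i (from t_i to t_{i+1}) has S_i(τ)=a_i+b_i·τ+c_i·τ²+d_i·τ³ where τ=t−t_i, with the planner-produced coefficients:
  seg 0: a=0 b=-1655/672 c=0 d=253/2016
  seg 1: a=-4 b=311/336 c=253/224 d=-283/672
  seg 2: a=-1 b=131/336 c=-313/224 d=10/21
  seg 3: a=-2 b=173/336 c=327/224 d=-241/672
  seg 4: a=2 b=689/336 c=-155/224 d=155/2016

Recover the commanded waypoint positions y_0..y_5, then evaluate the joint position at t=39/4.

y_0 = S_0(0) = a_0 = 0
y_1 = S_1(0) = a_1 = -4
y_2 = S_2(0) = a_2 = -1
y_3 = S_3(0) = a_3 = -2
y_4 = S_4(0) = a_4 = 2
y_5 = S_4(3) = 4
t_q=39/4 is in segment 4 (τ=3/4); S_4(τ)=6515/2048

y_0=0 y_1=-4 y_2=-1 y_3=-2 y_4=2 y_5=4
S(39/4) = 6515/2048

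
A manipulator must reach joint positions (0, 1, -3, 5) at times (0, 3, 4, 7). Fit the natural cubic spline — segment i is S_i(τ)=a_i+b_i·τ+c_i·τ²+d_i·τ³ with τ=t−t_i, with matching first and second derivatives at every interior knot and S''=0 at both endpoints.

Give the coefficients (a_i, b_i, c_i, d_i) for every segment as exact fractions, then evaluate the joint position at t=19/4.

  seg 0: a=0 b=145/63 c=0 d=-124/567
  seg 1: a=1 b=-227/63 c=-124/63 d=11/7
  seg 2: a=-3 b=-178/63 c=173/63 d=-173/567
S(19/4) = -237/64

Δ: Δ0=1/3, Δ1=-4, Δ2=8/3
row 1: diag=8, rhs=-26; c'=1/8, d'=-13/4
row 2: denom=8−1·1/8=63/8; d'=(40−1·-13/4)/(63/8)=346/63
back: M2=346/63
back: M1=-13/4−1/8·346/63=-248/63
M: M0=0, M1=-248/63, M2=346/63, M3=0
seg 0: a=0, c=M0/2=0, d=(M1−M0)/(6·3)=-124/567, b=Δ0−h0·(2M0+M1)/6=145/63
seg 1: a=1, c=M1/2=-124/63, d=(M2−M1)/(6·1)=11/7, b=Δ1−h1·(2M1+M2)/6=-227/63
seg 2: a=-3, c=M2/2=173/63, d=(M3−M2)/(6·3)=-173/567, b=Δ2−h2·(2M2+M3)/6=-178/63
t_q=19/4 → seg 2, τ=3/4; S=-3+-178/63·τ+173/63·τ²+-173/567·τ³=-237/64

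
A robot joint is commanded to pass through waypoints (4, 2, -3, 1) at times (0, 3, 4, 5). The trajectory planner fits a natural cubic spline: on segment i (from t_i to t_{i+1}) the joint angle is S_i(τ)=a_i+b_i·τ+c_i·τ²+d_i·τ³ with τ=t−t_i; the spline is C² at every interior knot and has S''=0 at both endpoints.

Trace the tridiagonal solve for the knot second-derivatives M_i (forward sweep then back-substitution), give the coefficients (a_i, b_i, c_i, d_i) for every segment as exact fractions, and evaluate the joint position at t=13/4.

  seg 0: a=4 b=175/93 c=0 d=-79/279
  seg 1: a=2 b=-536/93 c=-79/31 d=308/93
  seg 2: a=-3 b=-86/93 c=229/31 d=-229/93
S(13/4) = 14/31

Δ: Δ0=-2/3, Δ1=-5, Δ2=4
row 1: diag=8, rhs=-26; c'=1/8, d'=-13/4
row 2: denom=4−1·1/8=31/8; d'=(54−1·-13/4)/(31/8)=458/31
back: M2=458/31
back: M1=-13/4−1/8·458/31=-158/31
M: M0=0, M1=-158/31, M2=458/31, M3=0
seg 0: a=4, c=M0/2=0, d=(M1−M0)/(6·3)=-79/279, b=Δ0−h0·(2M0+M1)/6=175/93
seg 1: a=2, c=M1/2=-79/31, d=(M2−M1)/(6·1)=308/93, b=Δ1−h1·(2M1+M2)/6=-536/93
seg 2: a=-3, c=M2/2=229/31, d=(M3−M2)/(6·1)=-229/93, b=Δ2−h2·(2M2+M3)/6=-86/93
t_q=13/4 → seg 1, τ=1/4; S=2+-536/93·τ+-79/31·τ²+308/93·τ³=14/31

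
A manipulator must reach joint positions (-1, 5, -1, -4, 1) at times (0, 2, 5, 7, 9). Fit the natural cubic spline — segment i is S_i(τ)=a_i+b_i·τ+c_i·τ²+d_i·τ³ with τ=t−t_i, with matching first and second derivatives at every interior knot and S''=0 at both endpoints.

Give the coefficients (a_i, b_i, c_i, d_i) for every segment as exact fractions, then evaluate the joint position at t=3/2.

  seg 0: a=-1 b=175/43 c=0 d=-23/86
  seg 1: a=5 b=37/43 c=-69/43 d=28/129
  seg 2: a=-1 b=-125/43 c=15/43 d=61/344
  seg 3: a=-4 b=53/86 c=243/172 d=-81/344
S(3/2) = 2891/688

Δ: Δ0=3, Δ1=-2, Δ2=-3/2, Δ3=5/2
row 1: diag=10, rhs=-30; c'=3/10, d'=-3
row 2: denom=10−3·3/10=91/10; d'=(3−3·-3)/(91/10)=120/91
row 3: denom=8−2·20/91=688/91; d'=(24−2·120/91)/(688/91)=243/86
back: M3=243/86
back: M2=120/91−20/91·243/86=30/43
back: M1=-3−3/10·30/43=-138/43
M: M0=0, M1=-138/43, M2=30/43, M3=243/86, M4=0
seg 0: a=-1, c=M0/2=0, d=(M1−M0)/(6·2)=-23/86, b=Δ0−h0·(2M0+M1)/6=175/43
seg 1: a=5, c=M1/2=-69/43, d=(M2−M1)/(6·3)=28/129, b=Δ1−h1·(2M1+M2)/6=37/43
seg 2: a=-1, c=M2/2=15/43, d=(M3−M2)/(6·2)=61/344, b=Δ2−h2·(2M2+M3)/6=-125/43
seg 3: a=-4, c=M3/2=243/172, d=(M4−M3)/(6·2)=-81/344, b=Δ3−h3·(2M3+M4)/6=53/86
t_q=3/2 → seg 0, τ=3/2; S=-1+175/43·τ+0·τ²+-23/86·τ³=2891/688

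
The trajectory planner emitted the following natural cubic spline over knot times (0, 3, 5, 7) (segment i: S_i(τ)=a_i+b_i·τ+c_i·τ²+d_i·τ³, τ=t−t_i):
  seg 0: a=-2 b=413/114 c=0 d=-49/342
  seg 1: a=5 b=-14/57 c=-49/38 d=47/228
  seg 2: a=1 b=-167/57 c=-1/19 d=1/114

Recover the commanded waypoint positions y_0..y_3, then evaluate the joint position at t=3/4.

y_0 = S_0(0) = a_0 = -2
y_1 = S_1(0) = a_1 = 5
y_2 = S_2(0) = a_2 = 1
y_3 = S_2(2) = -5
t_q=3/4 is in segment 0 (τ=3/4); S_0(τ)=1597/2432

y_0=-2 y_1=5 y_2=1 y_3=-5
S(3/4) = 1597/2432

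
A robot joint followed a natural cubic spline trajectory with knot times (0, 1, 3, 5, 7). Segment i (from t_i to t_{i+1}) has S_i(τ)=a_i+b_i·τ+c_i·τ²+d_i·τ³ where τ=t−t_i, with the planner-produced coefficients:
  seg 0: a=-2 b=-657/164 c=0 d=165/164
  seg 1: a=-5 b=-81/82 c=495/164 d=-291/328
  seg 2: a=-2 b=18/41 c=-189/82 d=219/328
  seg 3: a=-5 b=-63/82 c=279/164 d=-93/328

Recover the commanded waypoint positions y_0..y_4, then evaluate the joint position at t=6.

y_0=-2 y_1=-5 y_2=-2 y_3=-5 y_4=-2
S(6) = -1427/328

y_0 = S_0(0) = a_0 = -2
y_1 = S_1(0) = a_1 = -5
y_2 = S_2(0) = a_2 = -2
y_3 = S_3(0) = a_3 = -5
y_4 = S_3(2) = -2
t_q=6 is in segment 3 (τ=1); S_3(τ)=-1427/328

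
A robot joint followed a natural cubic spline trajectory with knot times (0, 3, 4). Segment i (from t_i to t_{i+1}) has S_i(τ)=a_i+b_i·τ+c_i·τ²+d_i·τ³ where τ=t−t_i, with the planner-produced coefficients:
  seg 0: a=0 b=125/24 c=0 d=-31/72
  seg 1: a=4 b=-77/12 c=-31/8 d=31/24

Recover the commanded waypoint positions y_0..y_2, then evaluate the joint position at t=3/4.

y_0 = S_0(0) = a_0 = 0
y_1 = S_1(0) = a_1 = 4
y_2 = S_1(1) = -5
t_q=3/4 is in segment 0 (τ=3/4); S_0(τ)=1907/512

y_0=0 y_1=4 y_2=-5
S(3/4) = 1907/512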